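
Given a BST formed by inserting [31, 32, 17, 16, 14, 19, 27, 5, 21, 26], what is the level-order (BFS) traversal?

Tree insertion order: [31, 32, 17, 16, 14, 19, 27, 5, 21, 26]
Tree (level-order array): [31, 17, 32, 16, 19, None, None, 14, None, None, 27, 5, None, 21, None, None, None, None, 26]
BFS from the root, enqueuing left then right child of each popped node:
  queue [31] -> pop 31, enqueue [17, 32], visited so far: [31]
  queue [17, 32] -> pop 17, enqueue [16, 19], visited so far: [31, 17]
  queue [32, 16, 19] -> pop 32, enqueue [none], visited so far: [31, 17, 32]
  queue [16, 19] -> pop 16, enqueue [14], visited so far: [31, 17, 32, 16]
  queue [19, 14] -> pop 19, enqueue [27], visited so far: [31, 17, 32, 16, 19]
  queue [14, 27] -> pop 14, enqueue [5], visited so far: [31, 17, 32, 16, 19, 14]
  queue [27, 5] -> pop 27, enqueue [21], visited so far: [31, 17, 32, 16, 19, 14, 27]
  queue [5, 21] -> pop 5, enqueue [none], visited so far: [31, 17, 32, 16, 19, 14, 27, 5]
  queue [21] -> pop 21, enqueue [26], visited so far: [31, 17, 32, 16, 19, 14, 27, 5, 21]
  queue [26] -> pop 26, enqueue [none], visited so far: [31, 17, 32, 16, 19, 14, 27, 5, 21, 26]
Result: [31, 17, 32, 16, 19, 14, 27, 5, 21, 26]


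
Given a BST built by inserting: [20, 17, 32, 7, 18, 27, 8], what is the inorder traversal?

Tree insertion order: [20, 17, 32, 7, 18, 27, 8]
Tree (level-order array): [20, 17, 32, 7, 18, 27, None, None, 8]
Inorder traversal: [7, 8, 17, 18, 20, 27, 32]


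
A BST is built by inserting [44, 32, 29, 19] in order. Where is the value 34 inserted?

Starting tree (level order): [44, 32, None, 29, None, 19]
Insertion path: 44 -> 32
Result: insert 34 as right child of 32
Final tree (level order): [44, 32, None, 29, 34, 19]


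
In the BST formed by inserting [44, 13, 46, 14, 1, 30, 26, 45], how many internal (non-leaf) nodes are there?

Tree built from: [44, 13, 46, 14, 1, 30, 26, 45]
Tree (level-order array): [44, 13, 46, 1, 14, 45, None, None, None, None, 30, None, None, 26]
Rule: An internal node has at least one child.
Per-node child counts:
  node 44: 2 child(ren)
  node 13: 2 child(ren)
  node 1: 0 child(ren)
  node 14: 1 child(ren)
  node 30: 1 child(ren)
  node 26: 0 child(ren)
  node 46: 1 child(ren)
  node 45: 0 child(ren)
Matching nodes: [44, 13, 14, 30, 46]
Count of internal (non-leaf) nodes: 5


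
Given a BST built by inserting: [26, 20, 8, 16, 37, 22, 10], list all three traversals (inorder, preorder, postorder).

Tree insertion order: [26, 20, 8, 16, 37, 22, 10]
Tree (level-order array): [26, 20, 37, 8, 22, None, None, None, 16, None, None, 10]
Inorder (L, root, R): [8, 10, 16, 20, 22, 26, 37]
Preorder (root, L, R): [26, 20, 8, 16, 10, 22, 37]
Postorder (L, R, root): [10, 16, 8, 22, 20, 37, 26]


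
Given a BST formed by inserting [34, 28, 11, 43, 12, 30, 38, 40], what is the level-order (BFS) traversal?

Tree insertion order: [34, 28, 11, 43, 12, 30, 38, 40]
Tree (level-order array): [34, 28, 43, 11, 30, 38, None, None, 12, None, None, None, 40]
BFS from the root, enqueuing left then right child of each popped node:
  queue [34] -> pop 34, enqueue [28, 43], visited so far: [34]
  queue [28, 43] -> pop 28, enqueue [11, 30], visited so far: [34, 28]
  queue [43, 11, 30] -> pop 43, enqueue [38], visited so far: [34, 28, 43]
  queue [11, 30, 38] -> pop 11, enqueue [12], visited so far: [34, 28, 43, 11]
  queue [30, 38, 12] -> pop 30, enqueue [none], visited so far: [34, 28, 43, 11, 30]
  queue [38, 12] -> pop 38, enqueue [40], visited so far: [34, 28, 43, 11, 30, 38]
  queue [12, 40] -> pop 12, enqueue [none], visited so far: [34, 28, 43, 11, 30, 38, 12]
  queue [40] -> pop 40, enqueue [none], visited so far: [34, 28, 43, 11, 30, 38, 12, 40]
Result: [34, 28, 43, 11, 30, 38, 12, 40]


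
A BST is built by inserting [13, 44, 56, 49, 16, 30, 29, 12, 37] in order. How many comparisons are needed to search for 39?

Search path for 39: 13 -> 44 -> 16 -> 30 -> 37
Found: False
Comparisons: 5


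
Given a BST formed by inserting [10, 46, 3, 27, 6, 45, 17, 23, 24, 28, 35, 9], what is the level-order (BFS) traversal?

Tree insertion order: [10, 46, 3, 27, 6, 45, 17, 23, 24, 28, 35, 9]
Tree (level-order array): [10, 3, 46, None, 6, 27, None, None, 9, 17, 45, None, None, None, 23, 28, None, None, 24, None, 35]
BFS from the root, enqueuing left then right child of each popped node:
  queue [10] -> pop 10, enqueue [3, 46], visited so far: [10]
  queue [3, 46] -> pop 3, enqueue [6], visited so far: [10, 3]
  queue [46, 6] -> pop 46, enqueue [27], visited so far: [10, 3, 46]
  queue [6, 27] -> pop 6, enqueue [9], visited so far: [10, 3, 46, 6]
  queue [27, 9] -> pop 27, enqueue [17, 45], visited so far: [10, 3, 46, 6, 27]
  queue [9, 17, 45] -> pop 9, enqueue [none], visited so far: [10, 3, 46, 6, 27, 9]
  queue [17, 45] -> pop 17, enqueue [23], visited so far: [10, 3, 46, 6, 27, 9, 17]
  queue [45, 23] -> pop 45, enqueue [28], visited so far: [10, 3, 46, 6, 27, 9, 17, 45]
  queue [23, 28] -> pop 23, enqueue [24], visited so far: [10, 3, 46, 6, 27, 9, 17, 45, 23]
  queue [28, 24] -> pop 28, enqueue [35], visited so far: [10, 3, 46, 6, 27, 9, 17, 45, 23, 28]
  queue [24, 35] -> pop 24, enqueue [none], visited so far: [10, 3, 46, 6, 27, 9, 17, 45, 23, 28, 24]
  queue [35] -> pop 35, enqueue [none], visited so far: [10, 3, 46, 6, 27, 9, 17, 45, 23, 28, 24, 35]
Result: [10, 3, 46, 6, 27, 9, 17, 45, 23, 28, 24, 35]


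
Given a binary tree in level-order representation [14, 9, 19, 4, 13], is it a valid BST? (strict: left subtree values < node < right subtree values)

Level-order array: [14, 9, 19, 4, 13]
Validate using subtree bounds (lo, hi): at each node, require lo < value < hi,
then recurse left with hi=value and right with lo=value.
Preorder trace (stopping at first violation):
  at node 14 with bounds (-inf, +inf): OK
  at node 9 with bounds (-inf, 14): OK
  at node 4 with bounds (-inf, 9): OK
  at node 13 with bounds (9, 14): OK
  at node 19 with bounds (14, +inf): OK
No violation found at any node.
Result: Valid BST


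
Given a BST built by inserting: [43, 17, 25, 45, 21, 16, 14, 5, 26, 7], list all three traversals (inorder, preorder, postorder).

Tree insertion order: [43, 17, 25, 45, 21, 16, 14, 5, 26, 7]
Tree (level-order array): [43, 17, 45, 16, 25, None, None, 14, None, 21, 26, 5, None, None, None, None, None, None, 7]
Inorder (L, root, R): [5, 7, 14, 16, 17, 21, 25, 26, 43, 45]
Preorder (root, L, R): [43, 17, 16, 14, 5, 7, 25, 21, 26, 45]
Postorder (L, R, root): [7, 5, 14, 16, 21, 26, 25, 17, 45, 43]


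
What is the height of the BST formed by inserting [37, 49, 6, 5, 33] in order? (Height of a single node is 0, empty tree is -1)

Insertion order: [37, 49, 6, 5, 33]
Tree (level-order array): [37, 6, 49, 5, 33]
Compute height bottom-up (empty subtree = -1):
  height(5) = 1 + max(-1, -1) = 0
  height(33) = 1 + max(-1, -1) = 0
  height(6) = 1 + max(0, 0) = 1
  height(49) = 1 + max(-1, -1) = 0
  height(37) = 1 + max(1, 0) = 2
Height = 2


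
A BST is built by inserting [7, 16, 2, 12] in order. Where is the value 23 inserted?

Starting tree (level order): [7, 2, 16, None, None, 12]
Insertion path: 7 -> 16
Result: insert 23 as right child of 16
Final tree (level order): [7, 2, 16, None, None, 12, 23]


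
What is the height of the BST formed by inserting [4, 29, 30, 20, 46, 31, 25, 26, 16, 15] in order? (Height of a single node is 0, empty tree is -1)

Insertion order: [4, 29, 30, 20, 46, 31, 25, 26, 16, 15]
Tree (level-order array): [4, None, 29, 20, 30, 16, 25, None, 46, 15, None, None, 26, 31]
Compute height bottom-up (empty subtree = -1):
  height(15) = 1 + max(-1, -1) = 0
  height(16) = 1 + max(0, -1) = 1
  height(26) = 1 + max(-1, -1) = 0
  height(25) = 1 + max(-1, 0) = 1
  height(20) = 1 + max(1, 1) = 2
  height(31) = 1 + max(-1, -1) = 0
  height(46) = 1 + max(0, -1) = 1
  height(30) = 1 + max(-1, 1) = 2
  height(29) = 1 + max(2, 2) = 3
  height(4) = 1 + max(-1, 3) = 4
Height = 4


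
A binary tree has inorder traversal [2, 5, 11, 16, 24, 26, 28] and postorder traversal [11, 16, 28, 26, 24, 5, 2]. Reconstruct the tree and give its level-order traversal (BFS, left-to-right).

Inorder:   [2, 5, 11, 16, 24, 26, 28]
Postorder: [11, 16, 28, 26, 24, 5, 2]
Algorithm: postorder visits root last, so walk postorder right-to-left;
each value is the root of the current inorder slice — split it at that
value, recurse on the right subtree first, then the left.
Recursive splits:
  root=2; inorder splits into left=[], right=[5, 11, 16, 24, 26, 28]
  root=5; inorder splits into left=[], right=[11, 16, 24, 26, 28]
  root=24; inorder splits into left=[11, 16], right=[26, 28]
  root=26; inorder splits into left=[], right=[28]
  root=28; inorder splits into left=[], right=[]
  root=16; inorder splits into left=[11], right=[]
  root=11; inorder splits into left=[], right=[]
Reconstructed level-order: [2, 5, 24, 16, 26, 11, 28]


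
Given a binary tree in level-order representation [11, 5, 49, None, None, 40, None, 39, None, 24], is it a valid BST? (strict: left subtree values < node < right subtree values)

Level-order array: [11, 5, 49, None, None, 40, None, 39, None, 24]
Validate using subtree bounds (lo, hi): at each node, require lo < value < hi,
then recurse left with hi=value and right with lo=value.
Preorder trace (stopping at first violation):
  at node 11 with bounds (-inf, +inf): OK
  at node 5 with bounds (-inf, 11): OK
  at node 49 with bounds (11, +inf): OK
  at node 40 with bounds (11, 49): OK
  at node 39 with bounds (11, 40): OK
  at node 24 with bounds (11, 39): OK
No violation found at any node.
Result: Valid BST


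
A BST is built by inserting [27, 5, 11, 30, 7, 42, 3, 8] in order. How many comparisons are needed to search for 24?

Search path for 24: 27 -> 5 -> 11
Found: False
Comparisons: 3


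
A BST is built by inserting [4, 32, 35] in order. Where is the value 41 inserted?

Starting tree (level order): [4, None, 32, None, 35]
Insertion path: 4 -> 32 -> 35
Result: insert 41 as right child of 35
Final tree (level order): [4, None, 32, None, 35, None, 41]


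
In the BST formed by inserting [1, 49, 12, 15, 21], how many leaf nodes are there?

Tree built from: [1, 49, 12, 15, 21]
Tree (level-order array): [1, None, 49, 12, None, None, 15, None, 21]
Rule: A leaf has 0 children.
Per-node child counts:
  node 1: 1 child(ren)
  node 49: 1 child(ren)
  node 12: 1 child(ren)
  node 15: 1 child(ren)
  node 21: 0 child(ren)
Matching nodes: [21]
Count of leaf nodes: 1


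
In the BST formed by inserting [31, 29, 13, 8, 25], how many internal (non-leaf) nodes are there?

Tree built from: [31, 29, 13, 8, 25]
Tree (level-order array): [31, 29, None, 13, None, 8, 25]
Rule: An internal node has at least one child.
Per-node child counts:
  node 31: 1 child(ren)
  node 29: 1 child(ren)
  node 13: 2 child(ren)
  node 8: 0 child(ren)
  node 25: 0 child(ren)
Matching nodes: [31, 29, 13]
Count of internal (non-leaf) nodes: 3


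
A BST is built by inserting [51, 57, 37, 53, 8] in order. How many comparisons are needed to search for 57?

Search path for 57: 51 -> 57
Found: True
Comparisons: 2


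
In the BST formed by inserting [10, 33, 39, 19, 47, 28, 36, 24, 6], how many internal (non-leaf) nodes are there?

Tree built from: [10, 33, 39, 19, 47, 28, 36, 24, 6]
Tree (level-order array): [10, 6, 33, None, None, 19, 39, None, 28, 36, 47, 24]
Rule: An internal node has at least one child.
Per-node child counts:
  node 10: 2 child(ren)
  node 6: 0 child(ren)
  node 33: 2 child(ren)
  node 19: 1 child(ren)
  node 28: 1 child(ren)
  node 24: 0 child(ren)
  node 39: 2 child(ren)
  node 36: 0 child(ren)
  node 47: 0 child(ren)
Matching nodes: [10, 33, 19, 28, 39]
Count of internal (non-leaf) nodes: 5


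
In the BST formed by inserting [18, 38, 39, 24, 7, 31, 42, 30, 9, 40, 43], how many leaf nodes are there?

Tree built from: [18, 38, 39, 24, 7, 31, 42, 30, 9, 40, 43]
Tree (level-order array): [18, 7, 38, None, 9, 24, 39, None, None, None, 31, None, 42, 30, None, 40, 43]
Rule: A leaf has 0 children.
Per-node child counts:
  node 18: 2 child(ren)
  node 7: 1 child(ren)
  node 9: 0 child(ren)
  node 38: 2 child(ren)
  node 24: 1 child(ren)
  node 31: 1 child(ren)
  node 30: 0 child(ren)
  node 39: 1 child(ren)
  node 42: 2 child(ren)
  node 40: 0 child(ren)
  node 43: 0 child(ren)
Matching nodes: [9, 30, 40, 43]
Count of leaf nodes: 4


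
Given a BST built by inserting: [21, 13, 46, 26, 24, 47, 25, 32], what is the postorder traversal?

Tree insertion order: [21, 13, 46, 26, 24, 47, 25, 32]
Tree (level-order array): [21, 13, 46, None, None, 26, 47, 24, 32, None, None, None, 25]
Postorder traversal: [13, 25, 24, 32, 26, 47, 46, 21]


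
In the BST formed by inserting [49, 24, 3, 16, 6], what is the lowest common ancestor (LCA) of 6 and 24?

Tree insertion order: [49, 24, 3, 16, 6]
Tree (level-order array): [49, 24, None, 3, None, None, 16, 6]
In a BST, the LCA of p=6, q=24 is the first node v on the
root-to-leaf path with p <= v <= q (go left if both < v, right if both > v).
Walk from root:
  at 49: both 6 and 24 < 49, go left
  at 24: 6 <= 24 <= 24, this is the LCA
LCA = 24


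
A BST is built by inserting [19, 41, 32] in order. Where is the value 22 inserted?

Starting tree (level order): [19, None, 41, 32]
Insertion path: 19 -> 41 -> 32
Result: insert 22 as left child of 32
Final tree (level order): [19, None, 41, 32, None, 22]


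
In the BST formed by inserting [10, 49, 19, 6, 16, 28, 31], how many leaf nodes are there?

Tree built from: [10, 49, 19, 6, 16, 28, 31]
Tree (level-order array): [10, 6, 49, None, None, 19, None, 16, 28, None, None, None, 31]
Rule: A leaf has 0 children.
Per-node child counts:
  node 10: 2 child(ren)
  node 6: 0 child(ren)
  node 49: 1 child(ren)
  node 19: 2 child(ren)
  node 16: 0 child(ren)
  node 28: 1 child(ren)
  node 31: 0 child(ren)
Matching nodes: [6, 16, 31]
Count of leaf nodes: 3


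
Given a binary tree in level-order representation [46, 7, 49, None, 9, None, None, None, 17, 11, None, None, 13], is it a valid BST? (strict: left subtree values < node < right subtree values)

Level-order array: [46, 7, 49, None, 9, None, None, None, 17, 11, None, None, 13]
Validate using subtree bounds (lo, hi): at each node, require lo < value < hi,
then recurse left with hi=value and right with lo=value.
Preorder trace (stopping at first violation):
  at node 46 with bounds (-inf, +inf): OK
  at node 7 with bounds (-inf, 46): OK
  at node 9 with bounds (7, 46): OK
  at node 17 with bounds (9, 46): OK
  at node 11 with bounds (9, 17): OK
  at node 13 with bounds (11, 17): OK
  at node 49 with bounds (46, +inf): OK
No violation found at any node.
Result: Valid BST


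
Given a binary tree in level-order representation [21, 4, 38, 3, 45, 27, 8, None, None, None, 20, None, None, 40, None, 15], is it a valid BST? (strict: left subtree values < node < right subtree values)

Level-order array: [21, 4, 38, 3, 45, 27, 8, None, None, None, 20, None, None, 40, None, 15]
Validate using subtree bounds (lo, hi): at each node, require lo < value < hi,
then recurse left with hi=value and right with lo=value.
Preorder trace (stopping at first violation):
  at node 21 with bounds (-inf, +inf): OK
  at node 4 with bounds (-inf, 21): OK
  at node 3 with bounds (-inf, 4): OK
  at node 45 with bounds (4, 21): VIOLATION
Node 45 violates its bound: not (4 < 45 < 21).
Result: Not a valid BST


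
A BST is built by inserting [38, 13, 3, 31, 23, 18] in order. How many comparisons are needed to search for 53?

Search path for 53: 38
Found: False
Comparisons: 1


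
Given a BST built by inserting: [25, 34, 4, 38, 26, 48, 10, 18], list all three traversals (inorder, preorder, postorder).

Tree insertion order: [25, 34, 4, 38, 26, 48, 10, 18]
Tree (level-order array): [25, 4, 34, None, 10, 26, 38, None, 18, None, None, None, 48]
Inorder (L, root, R): [4, 10, 18, 25, 26, 34, 38, 48]
Preorder (root, L, R): [25, 4, 10, 18, 34, 26, 38, 48]
Postorder (L, R, root): [18, 10, 4, 26, 48, 38, 34, 25]


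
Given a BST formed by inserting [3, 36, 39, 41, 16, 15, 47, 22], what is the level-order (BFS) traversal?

Tree insertion order: [3, 36, 39, 41, 16, 15, 47, 22]
Tree (level-order array): [3, None, 36, 16, 39, 15, 22, None, 41, None, None, None, None, None, 47]
BFS from the root, enqueuing left then right child of each popped node:
  queue [3] -> pop 3, enqueue [36], visited so far: [3]
  queue [36] -> pop 36, enqueue [16, 39], visited so far: [3, 36]
  queue [16, 39] -> pop 16, enqueue [15, 22], visited so far: [3, 36, 16]
  queue [39, 15, 22] -> pop 39, enqueue [41], visited so far: [3, 36, 16, 39]
  queue [15, 22, 41] -> pop 15, enqueue [none], visited so far: [3, 36, 16, 39, 15]
  queue [22, 41] -> pop 22, enqueue [none], visited so far: [3, 36, 16, 39, 15, 22]
  queue [41] -> pop 41, enqueue [47], visited so far: [3, 36, 16, 39, 15, 22, 41]
  queue [47] -> pop 47, enqueue [none], visited so far: [3, 36, 16, 39, 15, 22, 41, 47]
Result: [3, 36, 16, 39, 15, 22, 41, 47]


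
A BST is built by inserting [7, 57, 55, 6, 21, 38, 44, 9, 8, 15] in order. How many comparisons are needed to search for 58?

Search path for 58: 7 -> 57
Found: False
Comparisons: 2


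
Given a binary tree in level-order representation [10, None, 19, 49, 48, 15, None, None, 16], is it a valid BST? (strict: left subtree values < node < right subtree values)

Level-order array: [10, None, 19, 49, 48, 15, None, None, 16]
Validate using subtree bounds (lo, hi): at each node, require lo < value < hi,
then recurse left with hi=value and right with lo=value.
Preorder trace (stopping at first violation):
  at node 10 with bounds (-inf, +inf): OK
  at node 19 with bounds (10, +inf): OK
  at node 49 with bounds (10, 19): VIOLATION
Node 49 violates its bound: not (10 < 49 < 19).
Result: Not a valid BST


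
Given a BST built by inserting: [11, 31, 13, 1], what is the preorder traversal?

Tree insertion order: [11, 31, 13, 1]
Tree (level-order array): [11, 1, 31, None, None, 13]
Preorder traversal: [11, 1, 31, 13]


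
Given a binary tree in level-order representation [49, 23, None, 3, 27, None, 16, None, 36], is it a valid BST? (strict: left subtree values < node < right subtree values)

Level-order array: [49, 23, None, 3, 27, None, 16, None, 36]
Validate using subtree bounds (lo, hi): at each node, require lo < value < hi,
then recurse left with hi=value and right with lo=value.
Preorder trace (stopping at first violation):
  at node 49 with bounds (-inf, +inf): OK
  at node 23 with bounds (-inf, 49): OK
  at node 3 with bounds (-inf, 23): OK
  at node 16 with bounds (3, 23): OK
  at node 27 with bounds (23, 49): OK
  at node 36 with bounds (27, 49): OK
No violation found at any node.
Result: Valid BST


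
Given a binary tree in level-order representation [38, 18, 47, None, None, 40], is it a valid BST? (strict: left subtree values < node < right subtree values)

Level-order array: [38, 18, 47, None, None, 40]
Validate using subtree bounds (lo, hi): at each node, require lo < value < hi,
then recurse left with hi=value and right with lo=value.
Preorder trace (stopping at first violation):
  at node 38 with bounds (-inf, +inf): OK
  at node 18 with bounds (-inf, 38): OK
  at node 47 with bounds (38, +inf): OK
  at node 40 with bounds (38, 47): OK
No violation found at any node.
Result: Valid BST


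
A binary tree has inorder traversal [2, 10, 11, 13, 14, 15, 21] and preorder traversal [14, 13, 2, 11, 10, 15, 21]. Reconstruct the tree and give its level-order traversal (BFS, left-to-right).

Inorder:  [2, 10, 11, 13, 14, 15, 21]
Preorder: [14, 13, 2, 11, 10, 15, 21]
Algorithm: preorder visits root first, so consume preorder in order;
for each root, split the current inorder slice at that value into
left-subtree inorder and right-subtree inorder, then recurse.
Recursive splits:
  root=14; inorder splits into left=[2, 10, 11, 13], right=[15, 21]
  root=13; inorder splits into left=[2, 10, 11], right=[]
  root=2; inorder splits into left=[], right=[10, 11]
  root=11; inorder splits into left=[10], right=[]
  root=10; inorder splits into left=[], right=[]
  root=15; inorder splits into left=[], right=[21]
  root=21; inorder splits into left=[], right=[]
Reconstructed level-order: [14, 13, 15, 2, 21, 11, 10]


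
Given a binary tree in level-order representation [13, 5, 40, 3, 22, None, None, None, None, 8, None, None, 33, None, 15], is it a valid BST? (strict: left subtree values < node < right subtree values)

Level-order array: [13, 5, 40, 3, 22, None, None, None, None, 8, None, None, 33, None, 15]
Validate using subtree bounds (lo, hi): at each node, require lo < value < hi,
then recurse left with hi=value and right with lo=value.
Preorder trace (stopping at first violation):
  at node 13 with bounds (-inf, +inf): OK
  at node 5 with bounds (-inf, 13): OK
  at node 3 with bounds (-inf, 5): OK
  at node 22 with bounds (5, 13): VIOLATION
Node 22 violates its bound: not (5 < 22 < 13).
Result: Not a valid BST


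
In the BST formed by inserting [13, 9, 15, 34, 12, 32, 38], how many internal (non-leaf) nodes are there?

Tree built from: [13, 9, 15, 34, 12, 32, 38]
Tree (level-order array): [13, 9, 15, None, 12, None, 34, None, None, 32, 38]
Rule: An internal node has at least one child.
Per-node child counts:
  node 13: 2 child(ren)
  node 9: 1 child(ren)
  node 12: 0 child(ren)
  node 15: 1 child(ren)
  node 34: 2 child(ren)
  node 32: 0 child(ren)
  node 38: 0 child(ren)
Matching nodes: [13, 9, 15, 34]
Count of internal (non-leaf) nodes: 4


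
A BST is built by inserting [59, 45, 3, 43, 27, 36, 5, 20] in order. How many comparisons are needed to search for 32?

Search path for 32: 59 -> 45 -> 3 -> 43 -> 27 -> 36
Found: False
Comparisons: 6


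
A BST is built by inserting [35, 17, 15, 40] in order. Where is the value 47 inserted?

Starting tree (level order): [35, 17, 40, 15]
Insertion path: 35 -> 40
Result: insert 47 as right child of 40
Final tree (level order): [35, 17, 40, 15, None, None, 47]


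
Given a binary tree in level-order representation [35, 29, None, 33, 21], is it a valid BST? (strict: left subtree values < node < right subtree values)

Level-order array: [35, 29, None, 33, 21]
Validate using subtree bounds (lo, hi): at each node, require lo < value < hi,
then recurse left with hi=value and right with lo=value.
Preorder trace (stopping at first violation):
  at node 35 with bounds (-inf, +inf): OK
  at node 29 with bounds (-inf, 35): OK
  at node 33 with bounds (-inf, 29): VIOLATION
Node 33 violates its bound: not (-inf < 33 < 29).
Result: Not a valid BST


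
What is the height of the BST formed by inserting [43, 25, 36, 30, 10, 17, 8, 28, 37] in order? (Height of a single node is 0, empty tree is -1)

Insertion order: [43, 25, 36, 30, 10, 17, 8, 28, 37]
Tree (level-order array): [43, 25, None, 10, 36, 8, 17, 30, 37, None, None, None, None, 28]
Compute height bottom-up (empty subtree = -1):
  height(8) = 1 + max(-1, -1) = 0
  height(17) = 1 + max(-1, -1) = 0
  height(10) = 1 + max(0, 0) = 1
  height(28) = 1 + max(-1, -1) = 0
  height(30) = 1 + max(0, -1) = 1
  height(37) = 1 + max(-1, -1) = 0
  height(36) = 1 + max(1, 0) = 2
  height(25) = 1 + max(1, 2) = 3
  height(43) = 1 + max(3, -1) = 4
Height = 4


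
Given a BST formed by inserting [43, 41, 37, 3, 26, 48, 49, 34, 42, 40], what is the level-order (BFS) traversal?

Tree insertion order: [43, 41, 37, 3, 26, 48, 49, 34, 42, 40]
Tree (level-order array): [43, 41, 48, 37, 42, None, 49, 3, 40, None, None, None, None, None, 26, None, None, None, 34]
BFS from the root, enqueuing left then right child of each popped node:
  queue [43] -> pop 43, enqueue [41, 48], visited so far: [43]
  queue [41, 48] -> pop 41, enqueue [37, 42], visited so far: [43, 41]
  queue [48, 37, 42] -> pop 48, enqueue [49], visited so far: [43, 41, 48]
  queue [37, 42, 49] -> pop 37, enqueue [3, 40], visited so far: [43, 41, 48, 37]
  queue [42, 49, 3, 40] -> pop 42, enqueue [none], visited so far: [43, 41, 48, 37, 42]
  queue [49, 3, 40] -> pop 49, enqueue [none], visited so far: [43, 41, 48, 37, 42, 49]
  queue [3, 40] -> pop 3, enqueue [26], visited so far: [43, 41, 48, 37, 42, 49, 3]
  queue [40, 26] -> pop 40, enqueue [none], visited so far: [43, 41, 48, 37, 42, 49, 3, 40]
  queue [26] -> pop 26, enqueue [34], visited so far: [43, 41, 48, 37, 42, 49, 3, 40, 26]
  queue [34] -> pop 34, enqueue [none], visited so far: [43, 41, 48, 37, 42, 49, 3, 40, 26, 34]
Result: [43, 41, 48, 37, 42, 49, 3, 40, 26, 34]


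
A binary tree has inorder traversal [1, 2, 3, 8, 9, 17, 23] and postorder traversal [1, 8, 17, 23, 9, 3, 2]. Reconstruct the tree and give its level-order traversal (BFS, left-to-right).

Inorder:   [1, 2, 3, 8, 9, 17, 23]
Postorder: [1, 8, 17, 23, 9, 3, 2]
Algorithm: postorder visits root last, so walk postorder right-to-left;
each value is the root of the current inorder slice — split it at that
value, recurse on the right subtree first, then the left.
Recursive splits:
  root=2; inorder splits into left=[1], right=[3, 8, 9, 17, 23]
  root=3; inorder splits into left=[], right=[8, 9, 17, 23]
  root=9; inorder splits into left=[8], right=[17, 23]
  root=23; inorder splits into left=[17], right=[]
  root=17; inorder splits into left=[], right=[]
  root=8; inorder splits into left=[], right=[]
  root=1; inorder splits into left=[], right=[]
Reconstructed level-order: [2, 1, 3, 9, 8, 23, 17]


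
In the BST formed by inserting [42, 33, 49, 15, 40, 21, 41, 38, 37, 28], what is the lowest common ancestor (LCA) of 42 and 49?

Tree insertion order: [42, 33, 49, 15, 40, 21, 41, 38, 37, 28]
Tree (level-order array): [42, 33, 49, 15, 40, None, None, None, 21, 38, 41, None, 28, 37]
In a BST, the LCA of p=42, q=49 is the first node v on the
root-to-leaf path with p <= v <= q (go left if both < v, right if both > v).
Walk from root:
  at 42: 42 <= 42 <= 49, this is the LCA
LCA = 42


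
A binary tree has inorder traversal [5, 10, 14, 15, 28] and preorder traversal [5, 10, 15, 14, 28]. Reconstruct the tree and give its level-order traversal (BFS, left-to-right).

Inorder:  [5, 10, 14, 15, 28]
Preorder: [5, 10, 15, 14, 28]
Algorithm: preorder visits root first, so consume preorder in order;
for each root, split the current inorder slice at that value into
left-subtree inorder and right-subtree inorder, then recurse.
Recursive splits:
  root=5; inorder splits into left=[], right=[10, 14, 15, 28]
  root=10; inorder splits into left=[], right=[14, 15, 28]
  root=15; inorder splits into left=[14], right=[28]
  root=14; inorder splits into left=[], right=[]
  root=28; inorder splits into left=[], right=[]
Reconstructed level-order: [5, 10, 15, 14, 28]


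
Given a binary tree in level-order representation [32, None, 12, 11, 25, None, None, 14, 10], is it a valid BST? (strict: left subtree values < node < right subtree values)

Level-order array: [32, None, 12, 11, 25, None, None, 14, 10]
Validate using subtree bounds (lo, hi): at each node, require lo < value < hi,
then recurse left with hi=value and right with lo=value.
Preorder trace (stopping at first violation):
  at node 32 with bounds (-inf, +inf): OK
  at node 12 with bounds (32, +inf): VIOLATION
Node 12 violates its bound: not (32 < 12 < +inf).
Result: Not a valid BST


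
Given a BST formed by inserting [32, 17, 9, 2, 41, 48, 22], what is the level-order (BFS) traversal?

Tree insertion order: [32, 17, 9, 2, 41, 48, 22]
Tree (level-order array): [32, 17, 41, 9, 22, None, 48, 2]
BFS from the root, enqueuing left then right child of each popped node:
  queue [32] -> pop 32, enqueue [17, 41], visited so far: [32]
  queue [17, 41] -> pop 17, enqueue [9, 22], visited so far: [32, 17]
  queue [41, 9, 22] -> pop 41, enqueue [48], visited so far: [32, 17, 41]
  queue [9, 22, 48] -> pop 9, enqueue [2], visited so far: [32, 17, 41, 9]
  queue [22, 48, 2] -> pop 22, enqueue [none], visited so far: [32, 17, 41, 9, 22]
  queue [48, 2] -> pop 48, enqueue [none], visited so far: [32, 17, 41, 9, 22, 48]
  queue [2] -> pop 2, enqueue [none], visited so far: [32, 17, 41, 9, 22, 48, 2]
Result: [32, 17, 41, 9, 22, 48, 2]


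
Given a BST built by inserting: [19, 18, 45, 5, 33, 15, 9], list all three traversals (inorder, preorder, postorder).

Tree insertion order: [19, 18, 45, 5, 33, 15, 9]
Tree (level-order array): [19, 18, 45, 5, None, 33, None, None, 15, None, None, 9]
Inorder (L, root, R): [5, 9, 15, 18, 19, 33, 45]
Preorder (root, L, R): [19, 18, 5, 15, 9, 45, 33]
Postorder (L, R, root): [9, 15, 5, 18, 33, 45, 19]


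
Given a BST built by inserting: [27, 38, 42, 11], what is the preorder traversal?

Tree insertion order: [27, 38, 42, 11]
Tree (level-order array): [27, 11, 38, None, None, None, 42]
Preorder traversal: [27, 11, 38, 42]


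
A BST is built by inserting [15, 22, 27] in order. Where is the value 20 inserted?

Starting tree (level order): [15, None, 22, None, 27]
Insertion path: 15 -> 22
Result: insert 20 as left child of 22
Final tree (level order): [15, None, 22, 20, 27]


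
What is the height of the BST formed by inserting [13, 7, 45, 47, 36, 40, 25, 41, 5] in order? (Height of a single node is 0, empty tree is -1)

Insertion order: [13, 7, 45, 47, 36, 40, 25, 41, 5]
Tree (level-order array): [13, 7, 45, 5, None, 36, 47, None, None, 25, 40, None, None, None, None, None, 41]
Compute height bottom-up (empty subtree = -1):
  height(5) = 1 + max(-1, -1) = 0
  height(7) = 1 + max(0, -1) = 1
  height(25) = 1 + max(-1, -1) = 0
  height(41) = 1 + max(-1, -1) = 0
  height(40) = 1 + max(-1, 0) = 1
  height(36) = 1 + max(0, 1) = 2
  height(47) = 1 + max(-1, -1) = 0
  height(45) = 1 + max(2, 0) = 3
  height(13) = 1 + max(1, 3) = 4
Height = 4


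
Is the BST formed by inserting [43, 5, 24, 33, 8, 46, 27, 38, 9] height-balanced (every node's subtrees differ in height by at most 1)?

Tree (level-order array): [43, 5, 46, None, 24, None, None, 8, 33, None, 9, 27, 38]
Definition: a tree is height-balanced if, at every node, |h(left) - h(right)| <= 1 (empty subtree has height -1).
Bottom-up per-node check:
  node 9: h_left=-1, h_right=-1, diff=0 [OK], height=0
  node 8: h_left=-1, h_right=0, diff=1 [OK], height=1
  node 27: h_left=-1, h_right=-1, diff=0 [OK], height=0
  node 38: h_left=-1, h_right=-1, diff=0 [OK], height=0
  node 33: h_left=0, h_right=0, diff=0 [OK], height=1
  node 24: h_left=1, h_right=1, diff=0 [OK], height=2
  node 5: h_left=-1, h_right=2, diff=3 [FAIL (|-1-2|=3 > 1)], height=3
  node 46: h_left=-1, h_right=-1, diff=0 [OK], height=0
  node 43: h_left=3, h_right=0, diff=3 [FAIL (|3-0|=3 > 1)], height=4
Node 5 violates the condition: |-1 - 2| = 3 > 1.
Result: Not balanced


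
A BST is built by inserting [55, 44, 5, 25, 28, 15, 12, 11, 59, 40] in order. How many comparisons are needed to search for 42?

Search path for 42: 55 -> 44 -> 5 -> 25 -> 28 -> 40
Found: False
Comparisons: 6


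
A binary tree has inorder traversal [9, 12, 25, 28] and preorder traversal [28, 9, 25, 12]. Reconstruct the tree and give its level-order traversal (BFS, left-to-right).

Inorder:  [9, 12, 25, 28]
Preorder: [28, 9, 25, 12]
Algorithm: preorder visits root first, so consume preorder in order;
for each root, split the current inorder slice at that value into
left-subtree inorder and right-subtree inorder, then recurse.
Recursive splits:
  root=28; inorder splits into left=[9, 12, 25], right=[]
  root=9; inorder splits into left=[], right=[12, 25]
  root=25; inorder splits into left=[12], right=[]
  root=12; inorder splits into left=[], right=[]
Reconstructed level-order: [28, 9, 25, 12]


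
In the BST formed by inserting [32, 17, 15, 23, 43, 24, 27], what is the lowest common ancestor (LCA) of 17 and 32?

Tree insertion order: [32, 17, 15, 23, 43, 24, 27]
Tree (level-order array): [32, 17, 43, 15, 23, None, None, None, None, None, 24, None, 27]
In a BST, the LCA of p=17, q=32 is the first node v on the
root-to-leaf path with p <= v <= q (go left if both < v, right if both > v).
Walk from root:
  at 32: 17 <= 32 <= 32, this is the LCA
LCA = 32


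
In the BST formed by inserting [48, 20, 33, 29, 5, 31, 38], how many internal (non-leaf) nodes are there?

Tree built from: [48, 20, 33, 29, 5, 31, 38]
Tree (level-order array): [48, 20, None, 5, 33, None, None, 29, 38, None, 31]
Rule: An internal node has at least one child.
Per-node child counts:
  node 48: 1 child(ren)
  node 20: 2 child(ren)
  node 5: 0 child(ren)
  node 33: 2 child(ren)
  node 29: 1 child(ren)
  node 31: 0 child(ren)
  node 38: 0 child(ren)
Matching nodes: [48, 20, 33, 29]
Count of internal (non-leaf) nodes: 4


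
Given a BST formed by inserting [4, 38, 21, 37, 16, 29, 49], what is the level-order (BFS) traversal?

Tree insertion order: [4, 38, 21, 37, 16, 29, 49]
Tree (level-order array): [4, None, 38, 21, 49, 16, 37, None, None, None, None, 29]
BFS from the root, enqueuing left then right child of each popped node:
  queue [4] -> pop 4, enqueue [38], visited so far: [4]
  queue [38] -> pop 38, enqueue [21, 49], visited so far: [4, 38]
  queue [21, 49] -> pop 21, enqueue [16, 37], visited so far: [4, 38, 21]
  queue [49, 16, 37] -> pop 49, enqueue [none], visited so far: [4, 38, 21, 49]
  queue [16, 37] -> pop 16, enqueue [none], visited so far: [4, 38, 21, 49, 16]
  queue [37] -> pop 37, enqueue [29], visited so far: [4, 38, 21, 49, 16, 37]
  queue [29] -> pop 29, enqueue [none], visited so far: [4, 38, 21, 49, 16, 37, 29]
Result: [4, 38, 21, 49, 16, 37, 29]


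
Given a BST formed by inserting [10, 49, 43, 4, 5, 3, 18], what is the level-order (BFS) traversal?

Tree insertion order: [10, 49, 43, 4, 5, 3, 18]
Tree (level-order array): [10, 4, 49, 3, 5, 43, None, None, None, None, None, 18]
BFS from the root, enqueuing left then right child of each popped node:
  queue [10] -> pop 10, enqueue [4, 49], visited so far: [10]
  queue [4, 49] -> pop 4, enqueue [3, 5], visited so far: [10, 4]
  queue [49, 3, 5] -> pop 49, enqueue [43], visited so far: [10, 4, 49]
  queue [3, 5, 43] -> pop 3, enqueue [none], visited so far: [10, 4, 49, 3]
  queue [5, 43] -> pop 5, enqueue [none], visited so far: [10, 4, 49, 3, 5]
  queue [43] -> pop 43, enqueue [18], visited so far: [10, 4, 49, 3, 5, 43]
  queue [18] -> pop 18, enqueue [none], visited so far: [10, 4, 49, 3, 5, 43, 18]
Result: [10, 4, 49, 3, 5, 43, 18]


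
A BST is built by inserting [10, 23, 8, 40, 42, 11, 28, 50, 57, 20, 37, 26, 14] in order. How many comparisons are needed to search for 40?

Search path for 40: 10 -> 23 -> 40
Found: True
Comparisons: 3


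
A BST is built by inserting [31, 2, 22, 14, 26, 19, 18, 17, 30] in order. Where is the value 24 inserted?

Starting tree (level order): [31, 2, None, None, 22, 14, 26, None, 19, None, 30, 18, None, None, None, 17]
Insertion path: 31 -> 2 -> 22 -> 26
Result: insert 24 as left child of 26
Final tree (level order): [31, 2, None, None, 22, 14, 26, None, 19, 24, 30, 18, None, None, None, None, None, 17]


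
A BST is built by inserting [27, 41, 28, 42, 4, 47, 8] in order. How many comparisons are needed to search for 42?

Search path for 42: 27 -> 41 -> 42
Found: True
Comparisons: 3


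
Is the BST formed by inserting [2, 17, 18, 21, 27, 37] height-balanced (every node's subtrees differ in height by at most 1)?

Tree (level-order array): [2, None, 17, None, 18, None, 21, None, 27, None, 37]
Definition: a tree is height-balanced if, at every node, |h(left) - h(right)| <= 1 (empty subtree has height -1).
Bottom-up per-node check:
  node 37: h_left=-1, h_right=-1, diff=0 [OK], height=0
  node 27: h_left=-1, h_right=0, diff=1 [OK], height=1
  node 21: h_left=-1, h_right=1, diff=2 [FAIL (|-1-1|=2 > 1)], height=2
  node 18: h_left=-1, h_right=2, diff=3 [FAIL (|-1-2|=3 > 1)], height=3
  node 17: h_left=-1, h_right=3, diff=4 [FAIL (|-1-3|=4 > 1)], height=4
  node 2: h_left=-1, h_right=4, diff=5 [FAIL (|-1-4|=5 > 1)], height=5
Node 21 violates the condition: |-1 - 1| = 2 > 1.
Result: Not balanced


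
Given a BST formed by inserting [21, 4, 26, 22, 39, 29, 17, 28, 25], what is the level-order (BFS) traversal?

Tree insertion order: [21, 4, 26, 22, 39, 29, 17, 28, 25]
Tree (level-order array): [21, 4, 26, None, 17, 22, 39, None, None, None, 25, 29, None, None, None, 28]
BFS from the root, enqueuing left then right child of each popped node:
  queue [21] -> pop 21, enqueue [4, 26], visited so far: [21]
  queue [4, 26] -> pop 4, enqueue [17], visited so far: [21, 4]
  queue [26, 17] -> pop 26, enqueue [22, 39], visited so far: [21, 4, 26]
  queue [17, 22, 39] -> pop 17, enqueue [none], visited so far: [21, 4, 26, 17]
  queue [22, 39] -> pop 22, enqueue [25], visited so far: [21, 4, 26, 17, 22]
  queue [39, 25] -> pop 39, enqueue [29], visited so far: [21, 4, 26, 17, 22, 39]
  queue [25, 29] -> pop 25, enqueue [none], visited so far: [21, 4, 26, 17, 22, 39, 25]
  queue [29] -> pop 29, enqueue [28], visited so far: [21, 4, 26, 17, 22, 39, 25, 29]
  queue [28] -> pop 28, enqueue [none], visited so far: [21, 4, 26, 17, 22, 39, 25, 29, 28]
Result: [21, 4, 26, 17, 22, 39, 25, 29, 28]


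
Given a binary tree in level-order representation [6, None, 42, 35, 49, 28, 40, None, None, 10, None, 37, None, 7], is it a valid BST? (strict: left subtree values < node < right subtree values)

Level-order array: [6, None, 42, 35, 49, 28, 40, None, None, 10, None, 37, None, 7]
Validate using subtree bounds (lo, hi): at each node, require lo < value < hi,
then recurse left with hi=value and right with lo=value.
Preorder trace (stopping at first violation):
  at node 6 with bounds (-inf, +inf): OK
  at node 42 with bounds (6, +inf): OK
  at node 35 with bounds (6, 42): OK
  at node 28 with bounds (6, 35): OK
  at node 10 with bounds (6, 28): OK
  at node 7 with bounds (6, 10): OK
  at node 40 with bounds (35, 42): OK
  at node 37 with bounds (35, 40): OK
  at node 49 with bounds (42, +inf): OK
No violation found at any node.
Result: Valid BST


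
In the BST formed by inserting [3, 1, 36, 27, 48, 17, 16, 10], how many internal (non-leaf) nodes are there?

Tree built from: [3, 1, 36, 27, 48, 17, 16, 10]
Tree (level-order array): [3, 1, 36, None, None, 27, 48, 17, None, None, None, 16, None, 10]
Rule: An internal node has at least one child.
Per-node child counts:
  node 3: 2 child(ren)
  node 1: 0 child(ren)
  node 36: 2 child(ren)
  node 27: 1 child(ren)
  node 17: 1 child(ren)
  node 16: 1 child(ren)
  node 10: 0 child(ren)
  node 48: 0 child(ren)
Matching nodes: [3, 36, 27, 17, 16]
Count of internal (non-leaf) nodes: 5


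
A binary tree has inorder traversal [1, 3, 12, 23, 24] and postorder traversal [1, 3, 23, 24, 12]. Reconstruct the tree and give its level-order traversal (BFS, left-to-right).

Inorder:   [1, 3, 12, 23, 24]
Postorder: [1, 3, 23, 24, 12]
Algorithm: postorder visits root last, so walk postorder right-to-left;
each value is the root of the current inorder slice — split it at that
value, recurse on the right subtree first, then the left.
Recursive splits:
  root=12; inorder splits into left=[1, 3], right=[23, 24]
  root=24; inorder splits into left=[23], right=[]
  root=23; inorder splits into left=[], right=[]
  root=3; inorder splits into left=[1], right=[]
  root=1; inorder splits into left=[], right=[]
Reconstructed level-order: [12, 3, 24, 1, 23]


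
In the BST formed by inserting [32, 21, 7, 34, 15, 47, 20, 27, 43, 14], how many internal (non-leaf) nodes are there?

Tree built from: [32, 21, 7, 34, 15, 47, 20, 27, 43, 14]
Tree (level-order array): [32, 21, 34, 7, 27, None, 47, None, 15, None, None, 43, None, 14, 20]
Rule: An internal node has at least one child.
Per-node child counts:
  node 32: 2 child(ren)
  node 21: 2 child(ren)
  node 7: 1 child(ren)
  node 15: 2 child(ren)
  node 14: 0 child(ren)
  node 20: 0 child(ren)
  node 27: 0 child(ren)
  node 34: 1 child(ren)
  node 47: 1 child(ren)
  node 43: 0 child(ren)
Matching nodes: [32, 21, 7, 15, 34, 47]
Count of internal (non-leaf) nodes: 6


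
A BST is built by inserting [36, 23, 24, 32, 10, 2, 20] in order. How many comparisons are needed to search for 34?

Search path for 34: 36 -> 23 -> 24 -> 32
Found: False
Comparisons: 4


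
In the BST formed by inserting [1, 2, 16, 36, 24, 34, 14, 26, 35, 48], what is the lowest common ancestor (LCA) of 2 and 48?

Tree insertion order: [1, 2, 16, 36, 24, 34, 14, 26, 35, 48]
Tree (level-order array): [1, None, 2, None, 16, 14, 36, None, None, 24, 48, None, 34, None, None, 26, 35]
In a BST, the LCA of p=2, q=48 is the first node v on the
root-to-leaf path with p <= v <= q (go left if both < v, right if both > v).
Walk from root:
  at 1: both 2 and 48 > 1, go right
  at 2: 2 <= 2 <= 48, this is the LCA
LCA = 2
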